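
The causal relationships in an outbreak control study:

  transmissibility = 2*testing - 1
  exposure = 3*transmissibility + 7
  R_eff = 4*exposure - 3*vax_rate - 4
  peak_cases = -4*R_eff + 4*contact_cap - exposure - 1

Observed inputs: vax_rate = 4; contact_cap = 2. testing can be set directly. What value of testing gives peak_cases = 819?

testing = -8

Substituting into the exposure equation gives exposure = 6*testing + 4.
Substituting into the R_eff equation gives R_eff = 24*testing.
Substituting into the peak_cases equation gives peak_cases = -102*testing + 3.
Solve -102*testing + 3 = 819: testing = (819 - 3) / -102 = -8.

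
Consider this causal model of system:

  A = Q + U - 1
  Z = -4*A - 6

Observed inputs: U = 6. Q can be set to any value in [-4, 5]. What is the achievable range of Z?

Substituting into the A equation gives A = Q + 5.
So Z = -4*Q - 26.
Linear in Q, so extremes are at the endpoints: Q = -4 gives Z = -10; Q = 5 gives Z = -46.

-46 to -10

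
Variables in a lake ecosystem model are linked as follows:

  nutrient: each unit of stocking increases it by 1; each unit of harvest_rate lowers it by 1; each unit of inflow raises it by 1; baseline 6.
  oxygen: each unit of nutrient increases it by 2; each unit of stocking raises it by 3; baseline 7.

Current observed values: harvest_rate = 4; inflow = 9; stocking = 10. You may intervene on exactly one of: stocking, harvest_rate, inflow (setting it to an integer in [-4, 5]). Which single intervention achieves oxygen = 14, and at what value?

set stocking = -3

Intervening on stocking: with other inputs at their observed values, oxygen = 5*stocking + 29. Solving for 14 gives stocking = -3, within [-4, 5].
Intervening on harvest_rate: oxygen = -2*harvest_rate + 87. Reaching 14 requires harvest_rate = 73/2, not an integer.
Intervening on inflow: oxygen = 2*inflow + 61. Reaching 14 requires inflow = -47/2, not an integer.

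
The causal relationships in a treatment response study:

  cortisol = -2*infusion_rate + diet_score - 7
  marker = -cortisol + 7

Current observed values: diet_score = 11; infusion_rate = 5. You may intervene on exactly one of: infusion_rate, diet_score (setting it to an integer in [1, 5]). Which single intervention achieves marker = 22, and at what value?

set diet_score = 2

Intervening on infusion_rate: marker = 2*infusion_rate + 3. Reaching 22 requires infusion_rate = 19/2, not an integer.
Intervening on diet_score: with other inputs at their observed values, marker = -diet_score + 24. Solving for 22 gives diet_score = 2, within [1, 5].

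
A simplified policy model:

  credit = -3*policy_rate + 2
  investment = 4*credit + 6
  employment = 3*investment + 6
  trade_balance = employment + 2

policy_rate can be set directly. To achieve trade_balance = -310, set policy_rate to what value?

policy_rate = 10

Substituting into the investment equation gives investment = -12*policy_rate + 14.
So employment = -36*policy_rate + 48.
Substituting into the trade_balance equation gives trade_balance = -36*policy_rate + 50.
Solve -36*policy_rate + 50 = -310: policy_rate = (-310 - 50) / -36 = 10.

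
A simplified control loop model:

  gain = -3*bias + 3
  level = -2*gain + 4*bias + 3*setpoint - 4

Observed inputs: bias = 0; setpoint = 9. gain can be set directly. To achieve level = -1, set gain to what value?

gain = 12

Intervening on gain fixes its value directly, overriding its dependence on bias.
Substituting into the level equation gives level = -2*gain + 23.
Solve -2*gain + 23 = -1: gain = (-1 - 23) / -2 = 12.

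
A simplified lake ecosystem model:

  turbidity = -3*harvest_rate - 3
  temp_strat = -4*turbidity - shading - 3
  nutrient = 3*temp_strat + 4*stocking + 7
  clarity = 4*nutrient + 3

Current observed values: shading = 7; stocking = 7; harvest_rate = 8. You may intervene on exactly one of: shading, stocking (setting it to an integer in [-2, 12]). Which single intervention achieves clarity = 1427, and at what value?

set shading = -2

Intervening on shading: with other inputs at their observed values, clarity = -12*shading + 1403. Solving for 1427 gives shading = -2, within [-2, 12].
Intervening on stocking: clarity = 16*stocking + 1207. Reaching 1427 requires stocking = 55/4, not an integer.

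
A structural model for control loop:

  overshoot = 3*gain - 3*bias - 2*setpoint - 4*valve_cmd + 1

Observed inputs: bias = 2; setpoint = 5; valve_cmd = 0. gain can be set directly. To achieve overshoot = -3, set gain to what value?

Substituting into the overshoot equation gives overshoot = 3*gain - 15.
Solve 3*gain - 15 = -3: gain = (-3 + 15) / 3 = 4.

gain = 4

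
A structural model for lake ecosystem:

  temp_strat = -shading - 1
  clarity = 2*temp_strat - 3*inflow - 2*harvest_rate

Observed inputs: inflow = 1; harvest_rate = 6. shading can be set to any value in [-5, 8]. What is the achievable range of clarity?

Substituting into the clarity equation gives clarity = -2*shading - 17.
Linear in shading, so extremes are at the endpoints: shading = -5 gives clarity = -7; shading = 8 gives clarity = -33.

-33 to -7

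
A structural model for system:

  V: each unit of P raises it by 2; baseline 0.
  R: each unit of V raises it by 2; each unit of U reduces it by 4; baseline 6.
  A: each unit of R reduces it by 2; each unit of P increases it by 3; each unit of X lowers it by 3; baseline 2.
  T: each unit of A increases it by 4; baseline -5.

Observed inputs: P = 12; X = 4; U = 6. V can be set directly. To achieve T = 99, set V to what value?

V = 9

Intervening on V fixes its value directly, overriding its dependence on P.
Substituting into the R equation gives R = 2*V - 18.
Substituting into the A equation gives A = -4*V + 62.
So T = -16*V + 243.
Solve -16*V + 243 = 99: V = (99 - 243) / -16 = 9.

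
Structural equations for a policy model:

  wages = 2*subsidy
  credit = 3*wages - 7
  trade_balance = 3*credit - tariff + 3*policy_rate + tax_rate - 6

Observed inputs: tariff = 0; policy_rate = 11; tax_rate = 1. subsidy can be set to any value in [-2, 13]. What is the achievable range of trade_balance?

Substituting into the credit equation gives credit = 6*subsidy - 7.
So trade_balance = 18*subsidy + 7.
Linear in subsidy, so extremes are at the endpoints: subsidy = -2 gives trade_balance = -29; subsidy = 13 gives trade_balance = 241.

-29 to 241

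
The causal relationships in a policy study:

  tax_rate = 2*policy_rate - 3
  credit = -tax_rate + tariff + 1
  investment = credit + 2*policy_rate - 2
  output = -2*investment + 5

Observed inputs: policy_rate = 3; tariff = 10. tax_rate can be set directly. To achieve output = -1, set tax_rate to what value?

Intervening on tax_rate fixes its value directly, overriding its dependence on policy_rate.
Substituting into the credit equation gives credit = -tax_rate + 11.
This gives investment = -tax_rate + 15.
Substituting into the output equation gives output = 2*tax_rate - 25.
Solve 2*tax_rate - 25 = -1: tax_rate = (-1 + 25) / 2 = 12.

tax_rate = 12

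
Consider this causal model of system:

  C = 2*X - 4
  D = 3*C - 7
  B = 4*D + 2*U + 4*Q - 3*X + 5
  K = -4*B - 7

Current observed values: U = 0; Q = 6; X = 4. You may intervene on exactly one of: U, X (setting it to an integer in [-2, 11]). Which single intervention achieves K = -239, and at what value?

set X = 5

Intervening on U: K = -8*U - 155. Reaching -239 requires U = 21/2, not an integer.
Intervening on X: with other inputs at their observed values, K = -84*X + 181. Solving for -239 gives X = 5, within [-2, 11].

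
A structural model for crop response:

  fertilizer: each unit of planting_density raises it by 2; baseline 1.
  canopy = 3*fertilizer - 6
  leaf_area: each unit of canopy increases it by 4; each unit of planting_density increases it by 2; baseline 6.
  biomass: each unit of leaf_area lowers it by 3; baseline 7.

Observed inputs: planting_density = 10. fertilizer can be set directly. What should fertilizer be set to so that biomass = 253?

fertilizer = -7

Intervening on fertilizer fixes its value directly, overriding its dependence on planting_density.
Substituting into the leaf_area equation gives leaf_area = 12*fertilizer + 2.
Substituting into the biomass equation gives biomass = -36*fertilizer + 1.
Solve -36*fertilizer + 1 = 253: fertilizer = (253 - 1) / -36 = -7.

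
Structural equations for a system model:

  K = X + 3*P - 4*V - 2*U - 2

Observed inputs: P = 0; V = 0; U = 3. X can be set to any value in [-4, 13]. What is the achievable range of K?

-12 to 5

Substituting into the K equation gives K = X - 8.
Linear in X, so extremes are at the endpoints: X = -4 gives K = -12; X = 13 gives K = 5.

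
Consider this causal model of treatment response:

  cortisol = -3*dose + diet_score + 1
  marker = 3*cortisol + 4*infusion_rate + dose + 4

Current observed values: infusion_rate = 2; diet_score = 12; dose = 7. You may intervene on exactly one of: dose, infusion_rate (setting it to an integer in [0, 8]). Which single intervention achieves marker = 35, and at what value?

Intervening on dose: with other inputs at their observed values, marker = -8*dose + 51. Solving for 35 gives dose = 2, within [0, 8].
Intervening on infusion_rate: marker = 4*infusion_rate - 13. Reaching 35 requires infusion_rate = 12, outside [0, 8].

set dose = 2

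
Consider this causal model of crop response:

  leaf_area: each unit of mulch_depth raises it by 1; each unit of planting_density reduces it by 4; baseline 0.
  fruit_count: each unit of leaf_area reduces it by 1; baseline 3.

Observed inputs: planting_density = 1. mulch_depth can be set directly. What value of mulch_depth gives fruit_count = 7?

mulch_depth = 0

Substituting into the leaf_area equation gives leaf_area = mulch_depth - 4.
Substituting into the fruit_count equation gives fruit_count = -mulch_depth + 7.
Solve -mulch_depth + 7 = 7: mulch_depth = (7 - 7) / -1 = 0.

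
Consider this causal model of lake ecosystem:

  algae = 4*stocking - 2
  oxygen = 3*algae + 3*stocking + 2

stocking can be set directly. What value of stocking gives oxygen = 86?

Substituting into the oxygen equation gives oxygen = 15*stocking - 4.
Solve 15*stocking - 4 = 86: stocking = (86 + 4) / 15 = 6.

stocking = 6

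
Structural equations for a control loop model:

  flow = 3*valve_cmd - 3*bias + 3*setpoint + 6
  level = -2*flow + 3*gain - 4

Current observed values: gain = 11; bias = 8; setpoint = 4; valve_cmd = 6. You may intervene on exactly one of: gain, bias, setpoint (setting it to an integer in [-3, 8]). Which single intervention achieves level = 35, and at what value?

set setpoint = -1

Intervening on gain: level = 3*gain - 28. Reaching 35 requires gain = 21, outside [-3, 8].
Intervening on bias: level = 6*bias - 43. Reaching 35 requires bias = 13, outside [-3, 8].
Intervening on setpoint: with other inputs at their observed values, level = -6*setpoint + 29. Solving for 35 gives setpoint = -1, within [-3, 8].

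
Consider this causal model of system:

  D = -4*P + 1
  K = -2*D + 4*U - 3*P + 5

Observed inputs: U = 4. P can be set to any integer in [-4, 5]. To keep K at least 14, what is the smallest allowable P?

P = -1

Substituting into the K equation gives K = 5*P + 19.
Require 5*P + 19 ≥ 14, so P ≥ -1.
The smallest integer in [-4, 5] satisfying this is -1.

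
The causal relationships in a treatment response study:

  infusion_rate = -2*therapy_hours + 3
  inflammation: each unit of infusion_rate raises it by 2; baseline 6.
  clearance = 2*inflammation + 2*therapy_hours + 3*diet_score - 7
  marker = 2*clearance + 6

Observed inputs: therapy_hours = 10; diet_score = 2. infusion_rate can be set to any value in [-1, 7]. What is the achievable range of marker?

Intervening on infusion_rate fixes its value directly, overriding its dependence on therapy_hours.
Substituting into the clearance equation gives clearance = 4*infusion_rate + 31.
marker becomes 8*infusion_rate + 68.
Linear in infusion_rate, so extremes are at the endpoints: infusion_rate = -1 gives marker = 60; infusion_rate = 7 gives marker = 124.

60 to 124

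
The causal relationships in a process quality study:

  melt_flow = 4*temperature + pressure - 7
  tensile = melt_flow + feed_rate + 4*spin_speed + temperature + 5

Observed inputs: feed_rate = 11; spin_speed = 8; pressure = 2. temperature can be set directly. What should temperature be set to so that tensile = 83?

Substituting into the melt_flow equation gives melt_flow = 4*temperature - 5.
Substituting into the tensile equation gives tensile = 5*temperature + 43.
Solve 5*temperature + 43 = 83: temperature = (83 - 43) / 5 = 8.

temperature = 8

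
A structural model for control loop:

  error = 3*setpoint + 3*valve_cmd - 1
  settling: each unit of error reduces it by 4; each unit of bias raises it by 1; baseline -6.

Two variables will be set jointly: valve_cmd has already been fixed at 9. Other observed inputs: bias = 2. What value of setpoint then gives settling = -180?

setpoint = 6

With valve_cmd held at 9:
Substituting into the error equation gives error = 3*setpoint + 26.
So settling = -12*setpoint - 108.
Solve -12*setpoint - 108 = -180: setpoint = (-180 + 108) / -12 = 6.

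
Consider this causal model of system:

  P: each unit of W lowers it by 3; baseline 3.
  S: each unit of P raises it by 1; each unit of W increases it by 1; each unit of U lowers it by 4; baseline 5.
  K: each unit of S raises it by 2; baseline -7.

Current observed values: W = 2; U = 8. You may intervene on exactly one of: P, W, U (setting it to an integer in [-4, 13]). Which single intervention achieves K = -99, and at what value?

set W = 11

Intervening on P: K = 2*P - 57. Reaching -99 requires P = -21, outside [-4, 13].
Intervening on W: with other inputs at their observed values, K = -4*W - 55. Solving for -99 gives W = 11, within [-4, 13].
Intervening on U: K = -8*U + 1. Reaching -99 requires U = 25/2, not an integer.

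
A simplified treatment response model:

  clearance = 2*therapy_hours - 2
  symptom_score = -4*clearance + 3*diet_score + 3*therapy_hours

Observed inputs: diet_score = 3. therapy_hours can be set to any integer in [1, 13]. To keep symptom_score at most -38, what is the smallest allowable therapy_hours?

therapy_hours = 11

Substituting into the symptom_score equation gives symptom_score = -5*therapy_hours + 17.
Require -5*therapy_hours + 17 ≤ -38, so therapy_hours ≥ 11.
The smallest integer in [1, 13] satisfying this is 11.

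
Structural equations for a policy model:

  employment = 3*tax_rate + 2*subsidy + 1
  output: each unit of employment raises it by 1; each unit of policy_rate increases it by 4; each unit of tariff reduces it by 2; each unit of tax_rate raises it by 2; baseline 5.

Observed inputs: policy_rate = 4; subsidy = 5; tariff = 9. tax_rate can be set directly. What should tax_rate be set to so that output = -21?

Substituting into the employment equation gives employment = 3*tax_rate + 11.
Substituting into the output equation gives output = 5*tax_rate + 14.
Solve 5*tax_rate + 14 = -21: tax_rate = (-21 - 14) / 5 = -7.

tax_rate = -7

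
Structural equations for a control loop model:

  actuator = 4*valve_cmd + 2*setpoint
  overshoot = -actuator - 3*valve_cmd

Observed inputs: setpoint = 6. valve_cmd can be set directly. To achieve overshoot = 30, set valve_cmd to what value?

valve_cmd = -6

Substituting into the actuator equation gives actuator = 4*valve_cmd + 12.
Substituting into the overshoot equation gives overshoot = -7*valve_cmd - 12.
Solve -7*valve_cmd - 12 = 30: valve_cmd = (30 + 12) / -7 = -6.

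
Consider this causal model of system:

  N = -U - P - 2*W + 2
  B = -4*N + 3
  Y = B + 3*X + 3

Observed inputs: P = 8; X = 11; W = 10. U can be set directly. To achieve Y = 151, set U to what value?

Substituting into the N equation gives N = -U - 26.
B becomes 4*U + 107.
Substituting into the Y equation gives Y = 4*U + 143.
Solve 4*U + 143 = 151: U = (151 - 143) / 4 = 2.

U = 2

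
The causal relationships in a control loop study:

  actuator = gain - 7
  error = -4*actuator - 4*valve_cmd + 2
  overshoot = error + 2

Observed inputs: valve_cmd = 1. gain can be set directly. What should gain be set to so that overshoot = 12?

Substituting into the error equation gives error = -4*gain + 26.
So overshoot = -4*gain + 28.
Solve -4*gain + 28 = 12: gain = (12 - 28) / -4 = 4.

gain = 4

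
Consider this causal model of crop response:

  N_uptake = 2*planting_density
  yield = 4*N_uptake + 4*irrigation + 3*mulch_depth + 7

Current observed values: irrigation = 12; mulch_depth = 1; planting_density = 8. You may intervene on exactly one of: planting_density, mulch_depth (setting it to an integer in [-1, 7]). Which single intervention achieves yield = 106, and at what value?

Intervening on planting_density: with other inputs at their observed values, yield = 8*planting_density + 58. Solving for 106 gives planting_density = 6, within [-1, 7].
Intervening on mulch_depth: yield = 3*mulch_depth + 119. Reaching 106 requires mulch_depth = -13/3, not an integer.

set planting_density = 6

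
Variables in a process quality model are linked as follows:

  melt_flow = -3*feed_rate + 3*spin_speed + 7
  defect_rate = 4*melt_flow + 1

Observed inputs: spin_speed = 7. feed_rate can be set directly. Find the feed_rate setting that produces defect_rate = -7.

feed_rate = 10

Substituting into the melt_flow equation gives melt_flow = -3*feed_rate + 28.
Substituting into the defect_rate equation gives defect_rate = -12*feed_rate + 113.
Solve -12*feed_rate + 113 = -7: feed_rate = (-7 - 113) / -12 = 10.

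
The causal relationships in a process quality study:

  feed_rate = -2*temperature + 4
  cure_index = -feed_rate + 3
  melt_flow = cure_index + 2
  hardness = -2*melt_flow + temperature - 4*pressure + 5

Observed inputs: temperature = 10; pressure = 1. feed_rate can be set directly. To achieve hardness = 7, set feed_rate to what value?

feed_rate = 3

Intervening on feed_rate fixes its value directly, overriding its dependence on temperature.
Substituting into the melt_flow equation gives melt_flow = -feed_rate + 5.
Substituting into the hardness equation gives hardness = 2*feed_rate + 1.
Solve 2*feed_rate + 1 = 7: feed_rate = (7 - 1) / 2 = 3.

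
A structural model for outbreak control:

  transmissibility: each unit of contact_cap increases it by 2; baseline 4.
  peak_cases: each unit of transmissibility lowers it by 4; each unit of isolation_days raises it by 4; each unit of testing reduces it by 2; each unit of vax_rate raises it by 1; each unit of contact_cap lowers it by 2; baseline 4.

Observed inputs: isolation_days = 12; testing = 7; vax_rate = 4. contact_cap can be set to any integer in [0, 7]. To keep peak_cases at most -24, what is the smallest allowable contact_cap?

Substituting into the peak_cases equation gives peak_cases = -10*contact_cap + 26.
Require -10*contact_cap + 26 ≤ -24, so contact_cap ≥ 5.
The smallest integer in [0, 7] satisfying this is 5.

contact_cap = 5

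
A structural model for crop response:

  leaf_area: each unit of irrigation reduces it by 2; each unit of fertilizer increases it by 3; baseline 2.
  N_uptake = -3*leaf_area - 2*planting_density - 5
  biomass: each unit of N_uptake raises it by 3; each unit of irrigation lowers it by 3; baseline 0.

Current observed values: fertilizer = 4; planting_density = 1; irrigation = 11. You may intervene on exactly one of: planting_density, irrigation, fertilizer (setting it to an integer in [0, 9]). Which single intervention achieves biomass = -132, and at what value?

set irrigation = 1

Intervening on planting_density: biomass = -6*planting_density + 24. Reaching -132 requires planting_density = 26, outside [0, 9].
Intervening on irrigation: with other inputs at their observed values, biomass = 15*irrigation - 147. Solving for -132 gives irrigation = 1, within [0, 9].
Intervening on fertilizer: biomass = -27*fertilizer + 126. Reaching -132 requires fertilizer = 86/9, not an integer.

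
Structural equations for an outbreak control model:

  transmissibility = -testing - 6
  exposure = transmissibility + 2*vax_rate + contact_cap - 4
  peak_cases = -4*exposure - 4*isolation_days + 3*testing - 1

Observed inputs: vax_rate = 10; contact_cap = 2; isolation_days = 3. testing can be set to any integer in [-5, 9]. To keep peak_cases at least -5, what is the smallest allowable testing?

testing = 8

Substituting into the exposure equation gives exposure = -testing + 12.
peak_cases becomes 7*testing - 61.
Require 7*testing - 61 ≥ -5, so testing ≥ 8.
The smallest integer in [-5, 9] satisfying this is 8.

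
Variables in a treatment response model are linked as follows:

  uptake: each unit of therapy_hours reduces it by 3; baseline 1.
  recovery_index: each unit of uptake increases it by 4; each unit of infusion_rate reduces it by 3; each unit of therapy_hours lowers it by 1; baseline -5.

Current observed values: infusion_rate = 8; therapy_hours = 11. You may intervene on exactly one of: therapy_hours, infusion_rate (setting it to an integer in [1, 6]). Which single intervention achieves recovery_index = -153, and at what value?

set infusion_rate = 3

Intervening on therapy_hours: recovery_index = -13*therapy_hours - 25. Reaching -153 requires therapy_hours = 128/13, not an integer.
Intervening on infusion_rate: with other inputs at their observed values, recovery_index = -3*infusion_rate - 144. Solving for -153 gives infusion_rate = 3, within [1, 6].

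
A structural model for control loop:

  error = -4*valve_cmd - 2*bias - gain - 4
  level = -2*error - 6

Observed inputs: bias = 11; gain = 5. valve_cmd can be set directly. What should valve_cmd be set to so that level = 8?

Substituting into the error equation gives error = -4*valve_cmd - 31.
Substituting into the level equation gives level = 8*valve_cmd + 56.
Solve 8*valve_cmd + 56 = 8: valve_cmd = (8 - 56) / 8 = -6.

valve_cmd = -6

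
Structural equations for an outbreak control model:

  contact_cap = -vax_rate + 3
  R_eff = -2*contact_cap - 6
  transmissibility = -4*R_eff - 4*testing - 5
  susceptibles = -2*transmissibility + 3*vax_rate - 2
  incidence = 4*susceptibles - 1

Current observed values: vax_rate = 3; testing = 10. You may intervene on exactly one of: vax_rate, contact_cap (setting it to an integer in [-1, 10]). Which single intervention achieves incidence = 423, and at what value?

Intervening on vax_rate: with other inputs at their observed values, incidence = 76*vax_rate - 33. Solving for 423 gives vax_rate = 6, within [-1, 10].
Intervening on contact_cap: incidence = -64*contact_cap + 195. Reaching 423 requires contact_cap = -57/16, not an integer.

set vax_rate = 6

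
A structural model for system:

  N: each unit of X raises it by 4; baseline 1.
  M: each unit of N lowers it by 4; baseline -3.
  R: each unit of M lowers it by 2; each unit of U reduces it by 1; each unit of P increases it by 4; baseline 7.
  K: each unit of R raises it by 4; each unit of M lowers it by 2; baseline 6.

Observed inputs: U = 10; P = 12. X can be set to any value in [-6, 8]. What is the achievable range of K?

Substituting into the M equation gives M = -16*X - 7.
Substituting into the R equation gives R = 32*X + 59.
Substituting into the K equation gives K = 160*X + 256.
Linear in X, so extremes are at the endpoints: X = -6 gives K = -704; X = 8 gives K = 1536.

-704 to 1536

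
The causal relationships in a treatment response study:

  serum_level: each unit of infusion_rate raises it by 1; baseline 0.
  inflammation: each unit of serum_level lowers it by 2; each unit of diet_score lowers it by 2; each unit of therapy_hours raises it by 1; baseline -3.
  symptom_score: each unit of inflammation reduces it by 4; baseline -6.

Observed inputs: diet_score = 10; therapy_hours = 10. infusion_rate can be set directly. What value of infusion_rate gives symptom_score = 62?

infusion_rate = 2

Substituting into the inflammation equation gives inflammation = -2*infusion_rate - 13.
Substituting into the symptom_score equation gives symptom_score = 8*infusion_rate + 46.
Solve 8*infusion_rate + 46 = 62: infusion_rate = (62 - 46) / 8 = 2.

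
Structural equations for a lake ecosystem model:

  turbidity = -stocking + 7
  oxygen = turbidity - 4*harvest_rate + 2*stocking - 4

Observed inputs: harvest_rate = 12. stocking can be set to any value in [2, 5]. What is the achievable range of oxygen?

-43 to -40

Substituting into the oxygen equation gives oxygen = stocking - 45.
Linear in stocking, so extremes are at the endpoints: stocking = 2 gives oxygen = -43; stocking = 5 gives oxygen = -40.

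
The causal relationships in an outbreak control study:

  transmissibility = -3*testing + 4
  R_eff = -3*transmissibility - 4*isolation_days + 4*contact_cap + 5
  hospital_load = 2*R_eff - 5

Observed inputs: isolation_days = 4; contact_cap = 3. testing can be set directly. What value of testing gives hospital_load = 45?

Substituting into the R_eff equation gives R_eff = 9*testing - 11.
So hospital_load = 18*testing - 27.
Solve 18*testing - 27 = 45: testing = (45 + 27) / 18 = 4.

testing = 4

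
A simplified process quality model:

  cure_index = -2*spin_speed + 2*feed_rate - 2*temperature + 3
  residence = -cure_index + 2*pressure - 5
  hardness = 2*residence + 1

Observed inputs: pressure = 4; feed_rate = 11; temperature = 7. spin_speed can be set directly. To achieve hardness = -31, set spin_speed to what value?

Substituting into the cure_index equation gives cure_index = -2*spin_speed + 11.
Substituting into the residence equation gives residence = 2*spin_speed - 8.
This gives hardness = 4*spin_speed - 15.
Solve 4*spin_speed - 15 = -31: spin_speed = (-31 + 15) / 4 = -4.

spin_speed = -4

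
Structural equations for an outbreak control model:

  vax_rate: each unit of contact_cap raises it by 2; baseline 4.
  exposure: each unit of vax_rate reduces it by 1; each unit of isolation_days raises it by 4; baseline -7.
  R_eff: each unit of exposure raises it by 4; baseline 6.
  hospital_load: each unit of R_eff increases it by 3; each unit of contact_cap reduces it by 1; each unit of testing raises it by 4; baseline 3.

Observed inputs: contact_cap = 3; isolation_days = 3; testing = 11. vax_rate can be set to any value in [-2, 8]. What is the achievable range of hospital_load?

Intervening on vax_rate fixes its value directly, overriding its dependence on contact_cap.
Substituting into the exposure equation gives exposure = -vax_rate + 5.
Substituting into the R_eff equation gives R_eff = -4*vax_rate + 26.
hospital_load becomes -12*vax_rate + 122.
Linear in vax_rate, so extremes are at the endpoints: vax_rate = -2 gives hospital_load = 146; vax_rate = 8 gives hospital_load = 26.

26 to 146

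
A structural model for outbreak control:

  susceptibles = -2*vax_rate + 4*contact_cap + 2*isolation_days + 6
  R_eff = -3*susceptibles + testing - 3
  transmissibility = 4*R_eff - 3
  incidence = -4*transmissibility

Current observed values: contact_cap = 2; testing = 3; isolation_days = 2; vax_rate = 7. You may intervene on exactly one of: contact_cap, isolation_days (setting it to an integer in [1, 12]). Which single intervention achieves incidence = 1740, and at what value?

Intervening on contact_cap: with other inputs at their observed values, incidence = 192*contact_cap - 180. Solving for 1740 gives contact_cap = 10, within [1, 12].
Intervening on isolation_days: incidence = 96*isolation_days + 12. Reaching 1740 requires isolation_days = 18, outside [1, 12].

set contact_cap = 10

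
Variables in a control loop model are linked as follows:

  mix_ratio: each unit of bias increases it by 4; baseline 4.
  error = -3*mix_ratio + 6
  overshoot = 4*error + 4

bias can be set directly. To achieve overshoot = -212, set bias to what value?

Substituting into the error equation gives error = -12*bias - 6.
Substituting into the overshoot equation gives overshoot = -48*bias - 20.
Solve -48*bias - 20 = -212: bias = (-212 + 20) / -48 = 4.

bias = 4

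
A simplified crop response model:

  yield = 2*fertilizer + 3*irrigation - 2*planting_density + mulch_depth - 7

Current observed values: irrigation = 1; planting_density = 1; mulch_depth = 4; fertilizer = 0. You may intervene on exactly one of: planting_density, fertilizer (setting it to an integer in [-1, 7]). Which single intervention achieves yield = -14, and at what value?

set planting_density = 7

Intervening on planting_density: with other inputs at their observed values, yield = -2*planting_density. Solving for -14 gives planting_density = 7, within [-1, 7].
Intervening on fertilizer: yield = 2*fertilizer - 2. Reaching -14 requires fertilizer = -6, outside [-1, 7].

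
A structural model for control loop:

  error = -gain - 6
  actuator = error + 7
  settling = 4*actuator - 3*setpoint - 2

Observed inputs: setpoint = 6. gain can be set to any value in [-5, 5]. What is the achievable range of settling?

-36 to 4

Substituting into the actuator equation gives actuator = -gain + 1.
Substituting into the settling equation gives settling = -4*gain - 16.
Linear in gain, so extremes are at the endpoints: gain = -5 gives settling = 4; gain = 5 gives settling = -36.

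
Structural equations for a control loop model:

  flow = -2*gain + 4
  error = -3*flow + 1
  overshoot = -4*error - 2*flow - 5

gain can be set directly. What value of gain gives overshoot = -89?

gain = 6

Substituting into the error equation gives error = 6*gain - 11.
overshoot becomes -20*gain + 31.
Solve -20*gain + 31 = -89: gain = (-89 - 31) / -20 = 6.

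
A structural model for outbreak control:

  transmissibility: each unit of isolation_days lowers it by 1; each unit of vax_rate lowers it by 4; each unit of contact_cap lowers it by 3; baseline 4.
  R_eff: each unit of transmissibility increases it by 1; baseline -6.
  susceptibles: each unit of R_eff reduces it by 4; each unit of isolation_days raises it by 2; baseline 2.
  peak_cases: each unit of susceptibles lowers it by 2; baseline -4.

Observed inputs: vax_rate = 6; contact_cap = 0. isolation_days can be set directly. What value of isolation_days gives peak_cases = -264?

isolation_days = 4

Substituting into the transmissibility equation gives transmissibility = -isolation_days - 20.
So R_eff = -isolation_days - 26.
Substituting into the susceptibles equation gives susceptibles = 6*isolation_days + 106.
Substituting into the peak_cases equation gives peak_cases = -12*isolation_days - 216.
Solve -12*isolation_days - 216 = -264: isolation_days = (-264 + 216) / -12 = 4.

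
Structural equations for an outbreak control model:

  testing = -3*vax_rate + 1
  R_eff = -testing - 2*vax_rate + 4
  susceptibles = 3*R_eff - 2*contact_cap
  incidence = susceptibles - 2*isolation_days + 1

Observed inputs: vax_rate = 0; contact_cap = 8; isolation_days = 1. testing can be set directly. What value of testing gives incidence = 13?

Intervening on testing fixes its value directly, overriding its dependence on vax_rate.
Substituting into the R_eff equation gives R_eff = -testing + 4.
So susceptibles = -3*testing - 4.
This gives incidence = -3*testing - 5.
Solve -3*testing - 5 = 13: testing = (13 + 5) / -3 = -6.

testing = -6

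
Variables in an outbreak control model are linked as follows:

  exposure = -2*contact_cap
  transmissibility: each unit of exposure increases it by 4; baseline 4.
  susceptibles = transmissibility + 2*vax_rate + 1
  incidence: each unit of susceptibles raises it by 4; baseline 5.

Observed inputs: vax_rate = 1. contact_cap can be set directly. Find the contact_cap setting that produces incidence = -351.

Substituting into the transmissibility equation gives transmissibility = -8*contact_cap + 4.
Substituting into the susceptibles equation gives susceptibles = -8*contact_cap + 7.
Substituting into the incidence equation gives incidence = -32*contact_cap + 33.
Solve -32*contact_cap + 33 = -351: contact_cap = (-351 - 33) / -32 = 12.

contact_cap = 12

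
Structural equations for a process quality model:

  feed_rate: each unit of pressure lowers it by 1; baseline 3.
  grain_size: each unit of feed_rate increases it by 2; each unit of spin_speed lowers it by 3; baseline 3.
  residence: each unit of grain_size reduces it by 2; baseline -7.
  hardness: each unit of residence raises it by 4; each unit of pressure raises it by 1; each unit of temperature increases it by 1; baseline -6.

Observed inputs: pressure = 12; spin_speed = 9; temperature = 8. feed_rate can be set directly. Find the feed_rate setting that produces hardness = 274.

feed_rate = -6

Intervening on feed_rate fixes its value directly, overriding its dependence on pressure.
Substituting into the grain_size equation gives grain_size = 2*feed_rate - 24.
So residence = -4*feed_rate + 41.
Substituting into the hardness equation gives hardness = -16*feed_rate + 178.
Solve -16*feed_rate + 178 = 274: feed_rate = (274 - 178) / -16 = -6.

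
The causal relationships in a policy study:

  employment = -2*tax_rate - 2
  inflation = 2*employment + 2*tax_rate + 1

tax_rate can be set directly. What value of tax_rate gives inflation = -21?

Substituting into the inflation equation gives inflation = -2*tax_rate - 3.
Solve -2*tax_rate - 3 = -21: tax_rate = (-21 + 3) / -2 = 9.

tax_rate = 9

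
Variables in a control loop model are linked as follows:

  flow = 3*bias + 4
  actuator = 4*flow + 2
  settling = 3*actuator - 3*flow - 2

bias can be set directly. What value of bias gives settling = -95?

bias = -5

Substituting into the actuator equation gives actuator = 12*bias + 18.
settling becomes 27*bias + 40.
Solve 27*bias + 40 = -95: bias = (-95 - 40) / 27 = -5.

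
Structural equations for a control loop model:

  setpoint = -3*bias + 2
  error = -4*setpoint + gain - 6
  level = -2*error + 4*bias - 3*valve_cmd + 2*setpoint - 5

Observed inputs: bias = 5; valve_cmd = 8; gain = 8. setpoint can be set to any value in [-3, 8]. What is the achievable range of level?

-43 to 67

Intervening on setpoint fixes its value directly, overriding its dependence on bias.
Substituting into the error equation gives error = -4*setpoint + 2.
Substituting into the level equation gives level = 10*setpoint - 13.
Linear in setpoint, so extremes are at the endpoints: setpoint = -3 gives level = -43; setpoint = 8 gives level = 67.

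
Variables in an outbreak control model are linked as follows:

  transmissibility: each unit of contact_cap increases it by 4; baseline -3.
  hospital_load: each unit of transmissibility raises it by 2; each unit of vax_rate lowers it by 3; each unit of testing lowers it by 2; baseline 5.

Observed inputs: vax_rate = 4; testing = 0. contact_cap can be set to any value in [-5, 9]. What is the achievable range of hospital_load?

-53 to 59

Substituting into the hospital_load equation gives hospital_load = 8*contact_cap - 13.
Linear in contact_cap, so extremes are at the endpoints: contact_cap = -5 gives hospital_load = -53; contact_cap = 9 gives hospital_load = 59.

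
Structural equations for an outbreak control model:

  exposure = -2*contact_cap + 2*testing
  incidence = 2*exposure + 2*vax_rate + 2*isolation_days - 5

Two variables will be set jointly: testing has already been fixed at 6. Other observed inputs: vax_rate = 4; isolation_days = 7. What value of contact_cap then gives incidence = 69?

With testing held at 6:
Substituting into the exposure equation gives exposure = -2*contact_cap + 12.
incidence becomes -4*contact_cap + 41.
Solve -4*contact_cap + 41 = 69: contact_cap = (69 - 41) / -4 = -7.

contact_cap = -7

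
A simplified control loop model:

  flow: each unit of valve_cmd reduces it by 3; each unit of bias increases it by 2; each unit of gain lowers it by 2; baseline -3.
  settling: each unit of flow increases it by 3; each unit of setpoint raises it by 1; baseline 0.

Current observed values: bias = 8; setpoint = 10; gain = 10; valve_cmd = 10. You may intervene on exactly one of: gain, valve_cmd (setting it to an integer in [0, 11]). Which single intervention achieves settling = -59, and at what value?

Intervening on gain: with other inputs at their observed values, settling = -6*gain - 41. Solving for -59 gives gain = 3, within [0, 11].
Intervening on valve_cmd: settling = -9*valve_cmd - 11. Reaching -59 requires valve_cmd = 16/3, not an integer.

set gain = 3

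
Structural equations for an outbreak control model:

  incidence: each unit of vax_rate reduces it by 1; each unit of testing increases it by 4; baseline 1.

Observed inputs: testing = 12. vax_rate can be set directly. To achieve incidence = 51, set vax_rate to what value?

vax_rate = -2

Substituting into the incidence equation gives incidence = -vax_rate + 49.
Solve -vax_rate + 49 = 51: vax_rate = (51 - 49) / -1 = -2.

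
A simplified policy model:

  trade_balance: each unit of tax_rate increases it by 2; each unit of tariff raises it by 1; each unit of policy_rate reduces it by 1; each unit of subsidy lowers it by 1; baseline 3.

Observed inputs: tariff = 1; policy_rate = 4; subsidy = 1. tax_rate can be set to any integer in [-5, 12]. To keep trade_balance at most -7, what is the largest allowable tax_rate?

tax_rate = -3

Substituting into the trade_balance equation gives trade_balance = 2*tax_rate - 1.
Require 2*tax_rate - 1 ≤ -7, so tax_rate ≤ -3.
The largest integer in [-5, 12] satisfying this is -3.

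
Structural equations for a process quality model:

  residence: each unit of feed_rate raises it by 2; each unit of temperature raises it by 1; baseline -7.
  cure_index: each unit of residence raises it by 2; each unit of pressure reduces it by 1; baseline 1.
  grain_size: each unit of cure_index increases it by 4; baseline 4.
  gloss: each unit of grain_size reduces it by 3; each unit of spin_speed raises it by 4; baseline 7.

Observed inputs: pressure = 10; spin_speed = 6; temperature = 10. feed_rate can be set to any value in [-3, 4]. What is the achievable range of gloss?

-137 to 199

Substituting into the residence equation gives residence = 2*feed_rate + 3.
Substituting into the cure_index equation gives cure_index = 4*feed_rate - 3.
So grain_size = 16*feed_rate - 8.
gloss becomes -48*feed_rate + 55.
Linear in feed_rate, so extremes are at the endpoints: feed_rate = -3 gives gloss = 199; feed_rate = 4 gives gloss = -137.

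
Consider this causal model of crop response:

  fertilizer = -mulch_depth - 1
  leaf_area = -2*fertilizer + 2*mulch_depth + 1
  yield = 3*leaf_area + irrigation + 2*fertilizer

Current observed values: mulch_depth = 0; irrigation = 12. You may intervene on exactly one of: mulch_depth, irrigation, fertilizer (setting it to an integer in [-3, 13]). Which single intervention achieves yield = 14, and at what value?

set irrigation = 7

Intervening on mulch_depth: yield = 10*mulch_depth + 19. Reaching 14 requires mulch_depth = -1/2, not an integer.
Intervening on irrigation: with other inputs at their observed values, yield = irrigation + 7. Solving for 14 gives irrigation = 7, within [-3, 13].
Intervening on fertilizer: yield = -4*fertilizer + 15. Reaching 14 requires fertilizer = 1/4, not an integer.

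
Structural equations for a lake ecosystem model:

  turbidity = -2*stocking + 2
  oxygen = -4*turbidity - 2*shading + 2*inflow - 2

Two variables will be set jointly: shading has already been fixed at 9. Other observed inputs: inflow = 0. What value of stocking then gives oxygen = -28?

With shading held at 9:
Substituting into the oxygen equation gives oxygen = 8*stocking - 28.
Solve 8*stocking - 28 = -28: stocking = (-28 + 28) / 8 = 0.

stocking = 0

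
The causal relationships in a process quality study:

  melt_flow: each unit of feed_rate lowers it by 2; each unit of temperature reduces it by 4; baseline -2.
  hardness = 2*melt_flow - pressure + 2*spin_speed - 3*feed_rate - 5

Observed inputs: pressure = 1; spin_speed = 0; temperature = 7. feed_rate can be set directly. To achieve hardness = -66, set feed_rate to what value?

Substituting into the melt_flow equation gives melt_flow = -2*feed_rate - 30.
Substituting into the hardness equation gives hardness = -7*feed_rate - 66.
Solve -7*feed_rate - 66 = -66: feed_rate = (-66 + 66) / -7 = 0.

feed_rate = 0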